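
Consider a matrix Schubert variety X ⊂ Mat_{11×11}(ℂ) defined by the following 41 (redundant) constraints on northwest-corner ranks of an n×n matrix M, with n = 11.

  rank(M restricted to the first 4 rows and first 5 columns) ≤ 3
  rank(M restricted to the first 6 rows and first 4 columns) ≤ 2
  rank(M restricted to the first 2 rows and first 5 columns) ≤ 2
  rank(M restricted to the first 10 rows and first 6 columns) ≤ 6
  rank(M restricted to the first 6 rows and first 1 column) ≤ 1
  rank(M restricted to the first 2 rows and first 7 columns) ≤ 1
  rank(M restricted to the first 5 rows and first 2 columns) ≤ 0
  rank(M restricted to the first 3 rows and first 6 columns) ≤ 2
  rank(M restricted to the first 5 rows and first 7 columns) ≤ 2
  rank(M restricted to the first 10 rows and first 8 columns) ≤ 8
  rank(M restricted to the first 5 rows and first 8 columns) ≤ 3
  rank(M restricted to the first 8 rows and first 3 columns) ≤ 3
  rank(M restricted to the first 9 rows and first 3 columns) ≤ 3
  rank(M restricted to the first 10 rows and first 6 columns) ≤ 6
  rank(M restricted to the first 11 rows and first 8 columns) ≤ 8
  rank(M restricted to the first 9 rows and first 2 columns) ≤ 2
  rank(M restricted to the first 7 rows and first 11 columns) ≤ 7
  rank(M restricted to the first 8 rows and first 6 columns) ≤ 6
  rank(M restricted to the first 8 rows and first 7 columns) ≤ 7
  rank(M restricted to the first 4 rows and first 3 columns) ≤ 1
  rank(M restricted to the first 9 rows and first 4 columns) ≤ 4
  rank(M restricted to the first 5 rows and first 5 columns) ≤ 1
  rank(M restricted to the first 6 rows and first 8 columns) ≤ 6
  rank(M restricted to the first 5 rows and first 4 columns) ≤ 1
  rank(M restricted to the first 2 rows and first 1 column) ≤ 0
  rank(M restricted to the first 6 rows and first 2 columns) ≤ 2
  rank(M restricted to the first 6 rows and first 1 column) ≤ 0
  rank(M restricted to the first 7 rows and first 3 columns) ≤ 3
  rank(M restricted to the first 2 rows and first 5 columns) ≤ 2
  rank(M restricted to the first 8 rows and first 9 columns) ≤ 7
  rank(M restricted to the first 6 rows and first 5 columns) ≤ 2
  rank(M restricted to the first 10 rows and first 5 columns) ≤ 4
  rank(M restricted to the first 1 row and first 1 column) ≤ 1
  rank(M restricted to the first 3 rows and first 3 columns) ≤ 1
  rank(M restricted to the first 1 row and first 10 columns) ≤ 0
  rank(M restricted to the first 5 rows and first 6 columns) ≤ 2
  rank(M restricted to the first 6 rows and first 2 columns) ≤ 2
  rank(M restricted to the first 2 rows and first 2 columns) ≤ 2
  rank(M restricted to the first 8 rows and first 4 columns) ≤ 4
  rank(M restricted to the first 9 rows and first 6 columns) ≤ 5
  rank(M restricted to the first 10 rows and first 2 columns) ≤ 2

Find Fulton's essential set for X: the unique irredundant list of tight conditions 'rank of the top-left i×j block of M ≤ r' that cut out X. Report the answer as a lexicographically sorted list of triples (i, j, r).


Rank table r_w(11×11) implied by the 41 constraints:

  i=1: 0 0 0 0 0 0 0 0 0 0 1
  i=2: 0 0 1 1 1 1 1 1 1 1 2
  i=3: 0 0 1 1 1 2 2 2 2 2 3
  i=4: 0 0 1 1 1 2 2 3 3 3 4
  i=5: 0 0 1 1 1 2 2 3 4 4 5
  i=6: 0 1 2 2 2 3 3 4 5 5 6
  i=7: 1 2 3 3 3 4 4 5 6 6 7
  i=8: 1 2 3 4 4 5 5 6 7 7 8
  i=9: 1 2 3 4 4 5 6 7 8 8 9
  i=10: 1 2 3 4 4 5 6 7 8 9 10
  i=11: 1 2 3 4 5 6 7 8 9 10 11

second differences of R give the permutation w = (11, 3, 6, 8, 9, 2, 1, 4, 7, 10, 5).

|D(w)|=29, |Ess(w)|=6:

[(1, 10, 0), (5, 2, 0), (5, 5, 1), (5, 7, 2), (6, 1, 0), (10, 5, 4)]


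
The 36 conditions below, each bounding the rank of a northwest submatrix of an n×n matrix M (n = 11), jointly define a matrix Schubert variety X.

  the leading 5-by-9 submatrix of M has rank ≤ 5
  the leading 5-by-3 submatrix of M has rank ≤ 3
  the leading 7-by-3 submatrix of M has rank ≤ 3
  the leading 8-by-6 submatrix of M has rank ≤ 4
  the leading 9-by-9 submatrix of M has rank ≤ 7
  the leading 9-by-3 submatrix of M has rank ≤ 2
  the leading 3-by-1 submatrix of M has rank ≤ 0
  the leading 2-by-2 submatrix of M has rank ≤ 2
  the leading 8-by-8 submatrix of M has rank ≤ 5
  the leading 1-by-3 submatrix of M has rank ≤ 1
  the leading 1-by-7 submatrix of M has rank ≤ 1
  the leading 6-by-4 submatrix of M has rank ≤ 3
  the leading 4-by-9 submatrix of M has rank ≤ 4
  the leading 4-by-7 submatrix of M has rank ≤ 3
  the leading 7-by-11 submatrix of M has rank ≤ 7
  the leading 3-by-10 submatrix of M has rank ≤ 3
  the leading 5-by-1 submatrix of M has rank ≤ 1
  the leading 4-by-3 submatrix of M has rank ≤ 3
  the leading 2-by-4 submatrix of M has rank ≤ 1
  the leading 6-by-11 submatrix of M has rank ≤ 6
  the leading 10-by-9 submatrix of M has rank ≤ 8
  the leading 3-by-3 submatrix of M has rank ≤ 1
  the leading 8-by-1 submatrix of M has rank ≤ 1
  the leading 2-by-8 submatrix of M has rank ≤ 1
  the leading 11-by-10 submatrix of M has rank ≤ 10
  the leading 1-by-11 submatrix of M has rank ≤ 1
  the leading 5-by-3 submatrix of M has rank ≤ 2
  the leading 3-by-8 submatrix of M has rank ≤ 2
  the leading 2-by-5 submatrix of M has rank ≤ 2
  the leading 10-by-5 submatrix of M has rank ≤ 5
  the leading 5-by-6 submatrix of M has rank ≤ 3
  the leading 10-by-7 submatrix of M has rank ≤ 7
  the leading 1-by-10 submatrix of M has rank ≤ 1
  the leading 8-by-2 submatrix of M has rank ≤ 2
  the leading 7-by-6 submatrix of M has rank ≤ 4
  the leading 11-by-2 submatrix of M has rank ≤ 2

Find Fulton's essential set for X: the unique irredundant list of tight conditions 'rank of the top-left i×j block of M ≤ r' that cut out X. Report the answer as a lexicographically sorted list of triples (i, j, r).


Computing R[i][j] = min implied NW-rank bound (n=11, 36 conditions):

  row 1: 0, 1, 1, 1, 1, 1, 1, 1, 1, 1, 1
  row 2: 0, 1, 1, 1, 1, 1, 1, 1, 2, 2, 2
  row 3: 0, 1, 1, 2, 2, 2, 2, 2, 3, 3, 3
  row 4: 1, 2, 2, 3, 3, 3, 3, 3, 4, 4, 4
  row 5: 1, 2, 2, 3, 3, 3, 4, 4, 5, 5, 5
  row 6: 1, 2, 2, 3, 4, 4, 5, 5, 6, 6, 6
  row 7: 1, 2, 2, 3, 4, 4, 5, 5, 6, 7, 7
  row 8: 1, 2, 2, 3, 4, 4, 5, 5, 6, 7, 8
  row 9: 1, 2, 2, 3, 4, 5, 6, 6, 7, 8, 9
  row 10: 1, 2, 3, 4, 5, 6, 7, 7, 8, 9, 10
  row 11: 1, 2, 3, 4, 5, 6, 7, 8, 9, 10, 11

giving w = (2, 9, 4, 1, 7, 5, 10, 11, 6, 3, 8) via Δ²R.

Rothe diagram D(w) (21 cells), 7 SE-corners (essential conditions):

[(2, 8, 1), (3, 1, 0), (3, 3, 1), (5, 6, 3), (8, 6, 4), (8, 8, 5), (9, 3, 2)]


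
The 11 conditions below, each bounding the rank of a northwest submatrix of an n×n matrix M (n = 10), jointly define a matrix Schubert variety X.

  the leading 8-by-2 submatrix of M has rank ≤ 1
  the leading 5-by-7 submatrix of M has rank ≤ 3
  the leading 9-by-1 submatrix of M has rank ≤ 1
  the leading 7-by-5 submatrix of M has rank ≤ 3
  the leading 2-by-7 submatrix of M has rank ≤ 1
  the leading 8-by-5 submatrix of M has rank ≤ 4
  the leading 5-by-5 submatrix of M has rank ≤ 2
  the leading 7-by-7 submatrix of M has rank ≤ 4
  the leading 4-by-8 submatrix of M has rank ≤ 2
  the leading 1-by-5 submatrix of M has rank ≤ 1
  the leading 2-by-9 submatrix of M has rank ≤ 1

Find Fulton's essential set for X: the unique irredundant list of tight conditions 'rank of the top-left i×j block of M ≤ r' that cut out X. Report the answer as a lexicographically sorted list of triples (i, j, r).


Computing R[i][j] = min implied NW-rank bound (n=10, 11 conditions):

  R[1]: 1 1 1 1 1 1 1 1 1 1
  R[2]: 1 1 1 1 1 1 1 1 1 2
  R[3]: 1 1 2 2 2 2 2 2 2 3
  R[4]: 1 1 2 2 2 2 2 2 3 4
  R[5]: 1 1 2 2 2 3 3 3 4 5
  R[6]: 1 1 2 3 3 4 4 4 5 6
  R[7]: 1 1 2 3 3 4 4 5 6 7
  R[8]: 1 1 2 3 4 5 5 6 7 8
  R[9]: 1 2 3 4 5 6 6 7 8 9
  R[10]: 1 2 3 4 5 6 7 8 9 10

second differences of R give the permutation w = (1, 10, 3, 9, 6, 4, 8, 5, 2, 7).

D(w) has 23 cells with 6 SE-corners; essential set:

[(2, 9, 1), (4, 8, 2), (5, 5, 2), (7, 5, 3), (7, 7, 4), (8, 2, 1)]


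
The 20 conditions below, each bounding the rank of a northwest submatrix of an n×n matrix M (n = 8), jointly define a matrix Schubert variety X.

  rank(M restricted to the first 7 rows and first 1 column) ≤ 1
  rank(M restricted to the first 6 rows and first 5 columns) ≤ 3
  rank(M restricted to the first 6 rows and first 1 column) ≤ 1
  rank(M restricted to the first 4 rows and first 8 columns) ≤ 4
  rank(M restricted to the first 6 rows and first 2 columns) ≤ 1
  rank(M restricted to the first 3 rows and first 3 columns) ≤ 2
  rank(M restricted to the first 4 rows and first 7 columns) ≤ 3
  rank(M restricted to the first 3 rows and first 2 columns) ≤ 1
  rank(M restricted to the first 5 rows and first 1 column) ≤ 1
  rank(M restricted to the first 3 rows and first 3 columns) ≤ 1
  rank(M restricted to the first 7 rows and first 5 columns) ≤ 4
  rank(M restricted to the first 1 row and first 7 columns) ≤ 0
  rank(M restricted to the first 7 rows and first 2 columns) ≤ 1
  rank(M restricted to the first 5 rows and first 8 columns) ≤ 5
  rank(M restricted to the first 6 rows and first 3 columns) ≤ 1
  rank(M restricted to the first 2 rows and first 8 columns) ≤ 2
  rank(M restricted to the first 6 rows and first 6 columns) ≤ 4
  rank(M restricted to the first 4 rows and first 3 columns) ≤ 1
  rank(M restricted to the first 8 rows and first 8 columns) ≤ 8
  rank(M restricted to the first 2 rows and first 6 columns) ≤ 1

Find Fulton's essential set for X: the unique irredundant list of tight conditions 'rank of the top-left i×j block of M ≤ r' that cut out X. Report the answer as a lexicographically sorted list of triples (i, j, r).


Computing R[i][j] = min implied NW-rank bound (n=8, 20 conditions):

  0  0  0  0  0  0  0  1
  1  1  1  1  1  1  1  2
  1  1  1  2  2  2  2  3
  1  1  1  2  3  3  3  4
  1  1  1  2  3  4  4  5
  1  1  1  2  3  4  5  6
  1  1  2  3  4  5  6  7
  1  2  3  4  5  6  7  8

so w = (8, 1, 4, 5, 6, 7, 3, 2).

D(w) has 16 cells with 3 SE-corners; essential set:

[(1, 7, 0), (6, 3, 1), (7, 2, 1)]


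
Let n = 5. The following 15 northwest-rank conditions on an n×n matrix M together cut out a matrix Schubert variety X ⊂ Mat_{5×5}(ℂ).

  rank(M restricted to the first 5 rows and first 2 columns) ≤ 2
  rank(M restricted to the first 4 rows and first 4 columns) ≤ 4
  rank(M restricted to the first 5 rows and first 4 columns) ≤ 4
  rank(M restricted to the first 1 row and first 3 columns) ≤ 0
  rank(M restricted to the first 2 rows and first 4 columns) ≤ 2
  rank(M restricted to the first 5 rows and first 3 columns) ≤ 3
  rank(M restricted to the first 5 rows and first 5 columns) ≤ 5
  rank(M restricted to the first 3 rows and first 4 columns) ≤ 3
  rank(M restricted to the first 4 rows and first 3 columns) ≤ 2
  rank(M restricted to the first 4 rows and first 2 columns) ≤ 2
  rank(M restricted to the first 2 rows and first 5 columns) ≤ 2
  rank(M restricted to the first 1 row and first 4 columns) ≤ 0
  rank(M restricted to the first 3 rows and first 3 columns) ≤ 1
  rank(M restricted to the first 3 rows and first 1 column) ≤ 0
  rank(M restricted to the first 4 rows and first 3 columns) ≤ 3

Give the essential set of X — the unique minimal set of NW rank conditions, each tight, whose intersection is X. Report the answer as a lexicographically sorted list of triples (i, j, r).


Computing R[i][j] = min implied NW-rank bound (n=5, 15 conditions):

  0 | 0 | 0 | 0 | 1
  0 | 1 | 1 | 1 | 2
  0 | 1 | 1 | 2 | 3
  1 | 2 | 2 | 3 | 4
  1 | 2 | 3 | 4 | 5

reading off 1-entries of Δ²R: w = (5, 2, 4, 1, 3).

ℓ(w)=7; the 3 essential cells (i,j,r):

[(1, 4, 0), (3, 1, 0), (3, 3, 1)]


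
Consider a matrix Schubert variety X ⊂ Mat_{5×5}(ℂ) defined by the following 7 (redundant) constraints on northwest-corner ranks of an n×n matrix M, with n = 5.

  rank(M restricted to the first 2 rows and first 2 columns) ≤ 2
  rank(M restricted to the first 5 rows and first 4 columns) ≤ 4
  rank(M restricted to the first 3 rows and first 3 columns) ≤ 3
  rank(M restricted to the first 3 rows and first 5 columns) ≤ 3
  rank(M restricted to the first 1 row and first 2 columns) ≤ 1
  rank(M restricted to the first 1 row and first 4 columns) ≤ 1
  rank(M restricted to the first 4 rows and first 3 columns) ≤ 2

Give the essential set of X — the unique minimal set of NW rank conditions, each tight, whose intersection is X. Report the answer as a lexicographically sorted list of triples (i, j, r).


Propagating the 7 rank bounds to every northwest block:

  R[1]: 1 1 1 1 1
  R[2]: 1 2 2 2 2
  R[3]: 1 2 2 3 3
  R[4]: 1 2 2 3 4
  R[5]: 1 2 3 4 5

giving w = (1, 2, 4, 5, 3) via Δ²R.

D(w) has 2 cells with 1 SE-corner; essential set:

[(4, 3, 2)]


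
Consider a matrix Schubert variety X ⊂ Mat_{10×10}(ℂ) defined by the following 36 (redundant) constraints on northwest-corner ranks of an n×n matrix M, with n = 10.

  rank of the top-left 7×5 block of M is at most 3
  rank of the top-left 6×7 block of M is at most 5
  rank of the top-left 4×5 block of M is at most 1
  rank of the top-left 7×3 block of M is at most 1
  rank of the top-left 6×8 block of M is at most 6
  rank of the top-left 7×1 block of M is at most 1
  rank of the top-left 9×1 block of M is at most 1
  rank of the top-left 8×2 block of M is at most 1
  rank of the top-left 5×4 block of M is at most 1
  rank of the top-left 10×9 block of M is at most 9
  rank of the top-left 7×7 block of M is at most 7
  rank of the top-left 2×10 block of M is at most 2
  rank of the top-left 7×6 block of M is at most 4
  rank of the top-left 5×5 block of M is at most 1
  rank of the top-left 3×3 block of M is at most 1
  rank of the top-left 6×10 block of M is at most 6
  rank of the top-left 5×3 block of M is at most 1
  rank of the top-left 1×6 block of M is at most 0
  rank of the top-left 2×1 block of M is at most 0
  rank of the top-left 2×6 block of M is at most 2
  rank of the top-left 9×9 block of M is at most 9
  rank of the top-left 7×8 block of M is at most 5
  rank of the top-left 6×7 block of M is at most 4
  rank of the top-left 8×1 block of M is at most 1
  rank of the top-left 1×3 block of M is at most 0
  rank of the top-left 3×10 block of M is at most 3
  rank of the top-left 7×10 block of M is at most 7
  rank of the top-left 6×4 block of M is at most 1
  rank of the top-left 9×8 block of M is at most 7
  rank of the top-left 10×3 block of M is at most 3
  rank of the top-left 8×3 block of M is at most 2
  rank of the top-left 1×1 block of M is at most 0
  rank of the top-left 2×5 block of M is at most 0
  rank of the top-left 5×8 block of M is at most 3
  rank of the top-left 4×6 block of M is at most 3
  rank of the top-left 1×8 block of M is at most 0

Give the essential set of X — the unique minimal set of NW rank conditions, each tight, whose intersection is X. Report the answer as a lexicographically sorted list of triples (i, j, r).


Reconstructing r_w from the 36 given conditions:

  R[1]: 0 | 0 | 0 | 0 | 0 | 0 | 0 | 0 | 1 | 1
  R[2]: 0 | 0 | 0 | 0 | 0 | 1 | 1 | 1 | 2 | 2
  R[3]: 1 | 1 | 1 | 1 | 1 | 2 | 2 | 2 | 3 | 3
  R[4]: 1 | 1 | 1 | 1 | 1 | 2 | 3 | 3 | 4 | 4
  R[5]: 1 | 1 | 1 | 1 | 1 | 2 | 3 | 3 | 4 | 5
  R[6]: 1 | 1 | 1 | 1 | 2 | 3 | 4 | 4 | 5 | 6
  R[7]: 1 | 1 | 1 | 2 | 3 | 4 | 5 | 5 | 6 | 7
  R[8]: 1 | 1 | 2 | 3 | 4 | 5 | 6 | 6 | 7 | 8
  R[9]: 1 | 2 | 3 | 4 | 5 | 6 | 7 | 7 | 8 | 9
  R[10]: 1 | 2 | 3 | 4 | 5 | 6 | 7 | 8 | 9 | 10

second differences of R give the permutation w = (9, 6, 1, 7, 10, 5, 4, 3, 2, 8).

Fulton essential set (7 of the 28 Rothe cells):

[(1, 8, 0), (2, 5, 0), (5, 5, 1), (5, 8, 3), (6, 4, 1), (7, 3, 1), (8, 2, 1)]


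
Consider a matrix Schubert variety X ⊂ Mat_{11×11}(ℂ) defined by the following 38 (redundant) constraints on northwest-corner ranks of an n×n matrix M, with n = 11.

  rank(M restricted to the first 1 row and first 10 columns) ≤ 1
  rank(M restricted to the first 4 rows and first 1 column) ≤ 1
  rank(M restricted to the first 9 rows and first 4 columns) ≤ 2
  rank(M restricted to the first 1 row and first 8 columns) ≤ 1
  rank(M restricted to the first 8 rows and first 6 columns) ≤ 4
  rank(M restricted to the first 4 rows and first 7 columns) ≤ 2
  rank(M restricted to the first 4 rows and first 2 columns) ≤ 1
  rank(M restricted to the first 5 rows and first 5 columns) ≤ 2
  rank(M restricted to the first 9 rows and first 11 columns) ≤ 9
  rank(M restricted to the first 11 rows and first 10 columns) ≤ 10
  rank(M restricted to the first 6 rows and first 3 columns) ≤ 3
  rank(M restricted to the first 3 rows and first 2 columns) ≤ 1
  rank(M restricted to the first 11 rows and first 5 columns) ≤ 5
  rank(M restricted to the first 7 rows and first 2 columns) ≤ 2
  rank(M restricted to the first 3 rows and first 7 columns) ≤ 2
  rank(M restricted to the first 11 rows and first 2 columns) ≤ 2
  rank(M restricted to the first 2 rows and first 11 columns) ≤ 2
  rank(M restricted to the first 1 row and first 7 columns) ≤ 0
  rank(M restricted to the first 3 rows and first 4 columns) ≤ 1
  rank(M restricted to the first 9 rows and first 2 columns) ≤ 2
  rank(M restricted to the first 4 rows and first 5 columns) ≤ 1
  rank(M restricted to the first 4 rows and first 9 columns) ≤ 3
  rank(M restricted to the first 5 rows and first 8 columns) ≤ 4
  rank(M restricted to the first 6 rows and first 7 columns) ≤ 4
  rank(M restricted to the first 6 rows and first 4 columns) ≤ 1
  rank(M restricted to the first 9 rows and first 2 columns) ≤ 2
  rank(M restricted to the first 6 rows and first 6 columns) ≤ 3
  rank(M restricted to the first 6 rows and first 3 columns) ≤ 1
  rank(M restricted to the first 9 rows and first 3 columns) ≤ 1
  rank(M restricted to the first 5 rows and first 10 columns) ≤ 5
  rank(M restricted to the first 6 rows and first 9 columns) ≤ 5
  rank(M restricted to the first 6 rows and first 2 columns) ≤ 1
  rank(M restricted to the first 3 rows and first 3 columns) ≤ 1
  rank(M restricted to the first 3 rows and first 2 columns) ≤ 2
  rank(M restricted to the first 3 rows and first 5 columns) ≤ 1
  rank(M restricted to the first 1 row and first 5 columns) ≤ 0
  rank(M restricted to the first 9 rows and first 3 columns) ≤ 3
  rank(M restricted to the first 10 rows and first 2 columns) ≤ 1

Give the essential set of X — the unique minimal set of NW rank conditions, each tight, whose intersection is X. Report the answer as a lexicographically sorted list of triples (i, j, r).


Rank table r_w(11×11) implied by the 38 constraints:

  R[1]: 0 | 0 | 0 | 0 | 0 | 0 | 0 | 1 | 1 | 1 | 1
  R[2]: 1 | 1 | 1 | 1 | 1 | 1 | 1 | 2 | 2 | 2 | 2
  R[3]: 1 | 1 | 1 | 1 | 1 | 2 | 2 | 3 | 3 | 3 | 3
  R[4]: 1 | 1 | 1 | 1 | 1 | 2 | 2 | 3 | 3 | 4 | 4
  R[5]: 1 | 1 | 1 | 1 | 2 | 3 | 3 | 4 | 4 | 5 | 5
  R[6]: 1 | 1 | 1 | 1 | 2 | 3 | 4 | 5 | 5 | 6 | 6
  R[7]: 1 | 1 | 1 | 2 | 3 | 4 | 5 | 6 | 6 | 7 | 7
  R[8]: 1 | 1 | 1 | 2 | 3 | 4 | 5 | 6 | 7 | 8 | 8
  R[9]: 1 | 1 | 1 | 2 | 3 | 4 | 5 | 6 | 7 | 8 | 9
  R[10]: 1 | 1 | 2 | 3 | 4 | 5 | 6 | 7 | 8 | 9 | 10
  R[11]: 1 | 2 | 3 | 4 | 5 | 6 | 7 | 8 | 9 | 10 | 11

reading off 1-entries of Δ²R: w = (8, 1, 6, 10, 5, 7, 4, 9, 11, 3, 2).

7 SE-corners of the 30-cell Rothe diagram give Ess(w):

[(1, 7, 0), (4, 5, 1), (4, 7, 2), (4, 9, 3), (6, 4, 1), (9, 3, 1), (10, 2, 1)]


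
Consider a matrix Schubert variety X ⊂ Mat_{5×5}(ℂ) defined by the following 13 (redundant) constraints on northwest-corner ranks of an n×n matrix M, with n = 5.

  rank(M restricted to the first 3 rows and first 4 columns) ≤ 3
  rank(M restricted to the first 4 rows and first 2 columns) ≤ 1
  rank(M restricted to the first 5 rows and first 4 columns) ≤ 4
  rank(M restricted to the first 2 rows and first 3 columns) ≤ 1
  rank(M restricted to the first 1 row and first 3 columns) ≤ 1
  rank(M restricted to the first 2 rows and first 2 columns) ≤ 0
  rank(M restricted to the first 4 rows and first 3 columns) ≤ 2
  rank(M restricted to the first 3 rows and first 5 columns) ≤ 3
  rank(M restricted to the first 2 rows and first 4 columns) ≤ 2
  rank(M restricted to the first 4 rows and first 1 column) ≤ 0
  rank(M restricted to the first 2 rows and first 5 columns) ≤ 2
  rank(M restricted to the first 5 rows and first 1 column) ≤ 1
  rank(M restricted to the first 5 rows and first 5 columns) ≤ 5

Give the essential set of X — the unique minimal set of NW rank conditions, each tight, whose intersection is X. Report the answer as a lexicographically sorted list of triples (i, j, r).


Rank table r_w(5×5) implied by the 13 constraints:

  R[1]: 0, 0, 1, 1, 1
  R[2]: 0, 0, 1, 2, 2
  R[3]: 0, 1, 2, 3, 3
  R[4]: 0, 1, 2, 3, 4
  R[5]: 1, 2, 3, 4, 5

hence w(1..5) = (3, 4, 2, 5, 1).

Fulton essential set (2 of the 6 Rothe cells):

[(2, 2, 0), (4, 1, 0)]


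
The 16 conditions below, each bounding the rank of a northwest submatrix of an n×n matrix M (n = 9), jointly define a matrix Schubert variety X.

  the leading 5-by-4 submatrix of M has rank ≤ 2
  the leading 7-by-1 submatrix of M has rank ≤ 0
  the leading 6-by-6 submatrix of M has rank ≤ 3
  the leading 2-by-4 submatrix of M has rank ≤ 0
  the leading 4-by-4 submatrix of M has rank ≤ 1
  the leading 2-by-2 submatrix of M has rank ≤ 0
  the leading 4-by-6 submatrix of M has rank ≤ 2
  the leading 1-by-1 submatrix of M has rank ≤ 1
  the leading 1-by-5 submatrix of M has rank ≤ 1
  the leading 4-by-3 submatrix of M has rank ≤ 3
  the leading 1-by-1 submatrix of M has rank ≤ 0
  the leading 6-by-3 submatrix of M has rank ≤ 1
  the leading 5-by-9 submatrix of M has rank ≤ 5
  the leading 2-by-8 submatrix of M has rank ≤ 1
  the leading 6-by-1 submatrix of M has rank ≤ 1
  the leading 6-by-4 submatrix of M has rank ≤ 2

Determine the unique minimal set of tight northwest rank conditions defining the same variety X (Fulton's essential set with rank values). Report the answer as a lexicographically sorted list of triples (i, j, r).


Reconstructing r_w from the 16 given conditions:

  R[1]: 0 0 0 0 1 1 1 1 1
  R[2]: 0 0 0 0 1 1 1 1 2
  R[3]: 0 1 1 1 2 2 2 2 3
  R[4]: 0 1 1 1 2 2 3 3 4
  R[5]: 0 1 1 2 3 3 4 4 5
  R[6]: 0 1 1 2 3 3 4 5 6
  R[7]: 0 1 2 3 4 4 5 6 7
  R[8]: 1 2 3 4 5 5 6 7 8
  R[9]: 1 2 3 4 5 6 7 8 9

hence w(1..9) = (5, 9, 2, 7, 4, 8, 3, 1, 6).

ℓ(w)=22; the 7 essential cells (i,j,r):

[(2, 4, 0), (2, 8, 1), (4, 4, 1), (4, 6, 2), (6, 3, 1), (6, 6, 3), (7, 1, 0)]


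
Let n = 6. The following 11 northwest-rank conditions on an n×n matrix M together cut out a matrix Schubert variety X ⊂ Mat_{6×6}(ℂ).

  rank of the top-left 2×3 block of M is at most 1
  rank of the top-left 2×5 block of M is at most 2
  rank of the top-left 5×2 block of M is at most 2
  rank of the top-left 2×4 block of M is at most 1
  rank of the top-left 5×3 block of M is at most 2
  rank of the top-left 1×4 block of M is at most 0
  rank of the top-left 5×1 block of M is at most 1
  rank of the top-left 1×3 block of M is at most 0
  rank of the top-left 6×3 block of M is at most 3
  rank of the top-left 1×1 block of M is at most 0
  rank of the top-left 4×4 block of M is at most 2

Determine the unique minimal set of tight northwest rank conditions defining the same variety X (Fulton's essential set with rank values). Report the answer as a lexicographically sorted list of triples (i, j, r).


Propagating the 11 rank bounds to every northwest block:

  i=1: 0, 0, 0, 0, 1, 1
  i=2: 1, 1, 1, 1, 2, 2
  i=3: 1, 2, 2, 2, 3, 3
  i=4: 1, 2, 2, 2, 3, 4
  i=5: 1, 2, 2, 3, 4, 5
  i=6: 1, 2, 3, 4, 5, 6

so w = (5, 1, 2, 6, 4, 3).

|D(w)|=7, |Ess(w)|=3:

[(1, 4, 0), (4, 4, 2), (5, 3, 2)]


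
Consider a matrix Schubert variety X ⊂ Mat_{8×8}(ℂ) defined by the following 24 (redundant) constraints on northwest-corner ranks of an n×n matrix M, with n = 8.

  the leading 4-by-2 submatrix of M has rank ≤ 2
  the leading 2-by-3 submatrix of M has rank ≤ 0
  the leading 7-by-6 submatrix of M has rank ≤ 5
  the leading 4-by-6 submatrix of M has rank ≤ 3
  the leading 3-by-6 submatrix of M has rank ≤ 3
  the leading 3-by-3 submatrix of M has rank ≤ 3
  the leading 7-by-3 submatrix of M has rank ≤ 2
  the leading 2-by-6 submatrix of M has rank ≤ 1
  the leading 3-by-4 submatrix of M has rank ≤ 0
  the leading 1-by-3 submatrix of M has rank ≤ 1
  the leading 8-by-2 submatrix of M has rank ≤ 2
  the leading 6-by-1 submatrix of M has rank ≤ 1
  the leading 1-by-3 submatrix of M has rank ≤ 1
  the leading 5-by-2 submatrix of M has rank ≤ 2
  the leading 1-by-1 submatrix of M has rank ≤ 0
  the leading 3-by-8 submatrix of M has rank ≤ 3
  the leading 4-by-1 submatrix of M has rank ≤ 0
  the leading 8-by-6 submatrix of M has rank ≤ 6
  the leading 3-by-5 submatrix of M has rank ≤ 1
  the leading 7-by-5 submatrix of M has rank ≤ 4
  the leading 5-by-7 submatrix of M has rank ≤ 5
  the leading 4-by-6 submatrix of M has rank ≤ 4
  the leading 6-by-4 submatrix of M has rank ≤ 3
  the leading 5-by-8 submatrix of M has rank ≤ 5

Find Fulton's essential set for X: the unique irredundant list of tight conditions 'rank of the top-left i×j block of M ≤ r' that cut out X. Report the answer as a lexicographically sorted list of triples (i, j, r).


Rank table r_w(8×8) implied by the 24 constraints:

  0 0 0 0 1 1 1 1
  0 0 0 0 1 1 2 2
  0 0 0 0 1 2 3 3
  0 1 1 1 2 3 4 4
  1 2 2 2 3 4 5 5
  1 2 2 3 4 5 6 6
  1 2 2 3 4 5 6 7
  1 2 3 4 5 6 7 8

reading off 1-entries of Δ²R: w = (5, 7, 6, 2, 1, 4, 8, 3).

D(w) has 16 cells with 4 SE-corners; essential set:

[(2, 6, 1), (3, 4, 0), (4, 1, 0), (7, 3, 2)]


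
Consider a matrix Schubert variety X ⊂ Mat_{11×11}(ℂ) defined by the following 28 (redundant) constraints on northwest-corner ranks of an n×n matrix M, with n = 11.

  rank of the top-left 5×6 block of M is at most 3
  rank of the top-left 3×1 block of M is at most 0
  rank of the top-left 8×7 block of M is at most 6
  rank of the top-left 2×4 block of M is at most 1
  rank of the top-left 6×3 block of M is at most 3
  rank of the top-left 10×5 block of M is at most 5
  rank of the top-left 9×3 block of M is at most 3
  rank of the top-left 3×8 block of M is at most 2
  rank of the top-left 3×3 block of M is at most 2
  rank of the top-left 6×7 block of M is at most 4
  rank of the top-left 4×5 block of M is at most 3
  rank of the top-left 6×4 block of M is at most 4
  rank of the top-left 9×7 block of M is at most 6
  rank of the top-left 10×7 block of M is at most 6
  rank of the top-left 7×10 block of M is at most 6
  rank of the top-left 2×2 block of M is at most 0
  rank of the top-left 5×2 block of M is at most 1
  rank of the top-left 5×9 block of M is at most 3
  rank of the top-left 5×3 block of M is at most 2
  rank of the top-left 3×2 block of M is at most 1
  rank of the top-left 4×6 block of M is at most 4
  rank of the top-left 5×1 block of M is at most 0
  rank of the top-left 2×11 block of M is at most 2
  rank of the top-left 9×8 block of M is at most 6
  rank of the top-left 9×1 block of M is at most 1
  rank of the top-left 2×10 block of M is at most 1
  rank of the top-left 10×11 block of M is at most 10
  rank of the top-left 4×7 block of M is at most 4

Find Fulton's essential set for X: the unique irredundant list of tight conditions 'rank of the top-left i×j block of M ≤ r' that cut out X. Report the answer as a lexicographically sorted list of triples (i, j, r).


Propagating the 28 rank bounds to every northwest block:

  0, 0, 1, 1, 1, 1, 1, 1, 1, 1, 1
  0, 0, 1, 1, 1, 1, 1, 1, 1, 1, 2
  0, 1, 2, 2, 2, 2, 2, 2, 2, 2, 3
  0, 1, 2, 3, 3, 3, 3, 3, 3, 3, 4
  0, 1, 2, 3, 3, 3, 3, 3, 3, 4, 5
  1, 2, 3, 4, 4, 4, 4, 4, 4, 5, 6
  1, 2, 3, 4, 5, 5, 5, 5, 5, 6, 7
  1, 2, 3, 4, 5, 6, 6, 6, 6, 7, 8
  1, 2, 3, 4, 5, 6, 6, 6, 7, 8, 9
  1, 2, 3, 4, 5, 6, 6, 7, 8, 9, 10
  1, 2, 3, 4, 5, 6, 7, 8, 9, 10, 11

giving w = (3, 11, 2, 4, 10, 1, 5, 6, 9, 8, 7) via Δ²R.

6 SE-corners of the 22-cell Rothe diagram give Ess(w):

[(2, 2, 0), (2, 10, 1), (5, 1, 0), (5, 9, 3), (9, 8, 6), (10, 7, 6)]


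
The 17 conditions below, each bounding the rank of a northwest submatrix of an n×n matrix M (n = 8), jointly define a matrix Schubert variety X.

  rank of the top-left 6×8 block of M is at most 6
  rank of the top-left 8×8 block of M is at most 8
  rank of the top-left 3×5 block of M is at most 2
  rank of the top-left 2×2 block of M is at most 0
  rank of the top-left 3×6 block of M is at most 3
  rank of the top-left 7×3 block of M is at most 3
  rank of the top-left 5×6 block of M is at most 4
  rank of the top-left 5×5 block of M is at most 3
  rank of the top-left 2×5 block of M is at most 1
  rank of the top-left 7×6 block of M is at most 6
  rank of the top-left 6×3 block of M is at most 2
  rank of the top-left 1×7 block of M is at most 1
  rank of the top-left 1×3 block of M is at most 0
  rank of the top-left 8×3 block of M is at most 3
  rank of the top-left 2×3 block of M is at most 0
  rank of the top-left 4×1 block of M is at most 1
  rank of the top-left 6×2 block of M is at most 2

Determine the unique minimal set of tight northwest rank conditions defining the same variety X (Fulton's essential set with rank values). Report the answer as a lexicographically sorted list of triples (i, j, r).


Propagating the 17 rank bounds to every northwest block:

  R[1]: 0  0  0  1  1  1  1  1
  R[2]: 0  0  0  1  1  2  2  2
  R[3]: 1  1  1  2  2  3  3  3
  R[4]: 1  2  2  3  3  4  4  4
  R[5]: 1  2  2  3  3  4  5  5
  R[6]: 1  2  2  3  4  5  6  6
  R[7]: 1  2  3  4  5  6  7  7
  R[8]: 1  2  3  4  5  6  7  8

so w = (4, 6, 1, 2, 7, 5, 3, 8).

|D(w)|=10, |Ess(w)|=4:

[(2, 3, 0), (2, 5, 1), (5, 5, 3), (6, 3, 2)]


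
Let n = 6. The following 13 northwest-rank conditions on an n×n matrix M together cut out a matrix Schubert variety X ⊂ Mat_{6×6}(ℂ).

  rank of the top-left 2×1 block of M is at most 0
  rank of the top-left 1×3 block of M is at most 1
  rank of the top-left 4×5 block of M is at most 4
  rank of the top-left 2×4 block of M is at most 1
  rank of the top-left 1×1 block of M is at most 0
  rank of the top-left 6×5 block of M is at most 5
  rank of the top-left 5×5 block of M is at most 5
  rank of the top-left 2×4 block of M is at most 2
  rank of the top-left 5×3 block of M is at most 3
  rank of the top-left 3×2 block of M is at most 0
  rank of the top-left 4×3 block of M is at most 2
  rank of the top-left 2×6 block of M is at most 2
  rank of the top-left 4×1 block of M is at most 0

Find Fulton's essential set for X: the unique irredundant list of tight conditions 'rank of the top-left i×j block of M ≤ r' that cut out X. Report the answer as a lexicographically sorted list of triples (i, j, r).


The tightest implied rank at each (i,j), from the 13 conditions:

  R[1]: 0 0 1 1 1 1
  R[2]: 0 0 1 1 2 2
  R[3]: 0 0 1 2 3 3
  R[4]: 0 1 2 3 4 4
  R[5]: 1 2 3 4 5 5
  R[6]: 1 2 3 4 5 6

so w = (3, 5, 4, 2, 1, 6).

3 SE-corners of the 8-cell Rothe diagram give Ess(w):

[(2, 4, 1), (3, 2, 0), (4, 1, 0)]


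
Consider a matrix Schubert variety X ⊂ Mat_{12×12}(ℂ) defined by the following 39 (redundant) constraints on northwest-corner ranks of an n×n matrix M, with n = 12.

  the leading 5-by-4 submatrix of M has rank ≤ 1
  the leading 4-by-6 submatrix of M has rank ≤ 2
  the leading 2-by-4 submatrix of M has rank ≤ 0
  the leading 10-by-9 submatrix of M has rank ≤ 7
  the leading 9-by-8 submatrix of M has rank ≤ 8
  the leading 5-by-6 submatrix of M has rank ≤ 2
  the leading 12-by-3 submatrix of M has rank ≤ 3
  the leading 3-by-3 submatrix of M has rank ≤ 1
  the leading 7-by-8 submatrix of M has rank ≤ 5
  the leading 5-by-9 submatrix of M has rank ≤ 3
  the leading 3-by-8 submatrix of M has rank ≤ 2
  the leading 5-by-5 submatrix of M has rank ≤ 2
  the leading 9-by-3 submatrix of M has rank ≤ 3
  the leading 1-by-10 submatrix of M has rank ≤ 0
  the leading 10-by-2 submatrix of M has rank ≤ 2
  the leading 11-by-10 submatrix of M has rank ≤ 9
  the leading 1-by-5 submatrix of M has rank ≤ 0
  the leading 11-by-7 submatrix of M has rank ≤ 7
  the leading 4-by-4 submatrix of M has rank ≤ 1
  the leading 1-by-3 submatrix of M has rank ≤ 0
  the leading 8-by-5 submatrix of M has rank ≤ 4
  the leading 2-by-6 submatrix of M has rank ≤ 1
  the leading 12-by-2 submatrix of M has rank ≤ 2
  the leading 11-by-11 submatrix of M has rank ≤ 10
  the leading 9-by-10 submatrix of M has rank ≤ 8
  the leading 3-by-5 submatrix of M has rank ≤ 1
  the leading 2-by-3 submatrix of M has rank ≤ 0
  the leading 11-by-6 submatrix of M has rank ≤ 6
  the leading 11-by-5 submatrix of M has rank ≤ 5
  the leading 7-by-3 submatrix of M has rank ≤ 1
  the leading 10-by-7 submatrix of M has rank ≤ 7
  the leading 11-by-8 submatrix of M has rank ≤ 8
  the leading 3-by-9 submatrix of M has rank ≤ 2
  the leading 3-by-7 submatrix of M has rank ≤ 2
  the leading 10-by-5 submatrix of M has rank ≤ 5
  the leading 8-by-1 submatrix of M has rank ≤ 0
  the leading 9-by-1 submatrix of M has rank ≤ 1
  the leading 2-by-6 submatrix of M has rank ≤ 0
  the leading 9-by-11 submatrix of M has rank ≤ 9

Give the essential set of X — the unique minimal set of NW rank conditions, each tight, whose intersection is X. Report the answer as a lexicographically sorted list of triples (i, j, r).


Propagating the 39 rank bounds to every northwest block:

  0 0 0 0 0 0 0 0 0 0 1 1
  0 0 0 0 0 0 1 1 1 1 2 2
  0 1 1 1 1 1 2 2 2 2 3 3
  0 1 1 1 2 2 3 3 3 3 4 4
  0 1 1 1 2 2 3 3 3 4 5 5
  0 1 1 2 3 3 4 4 4 5 6 6
  0 1 1 2 3 4 5 5 5 6 7 7
  0 1 2 3 4 5 6 6 6 7 8 8
  1 2 3 4 5 6 7 7 7 8 9 9
  1 2 3 4 5 6 7 7 7 8 9 10
  1 2 3 4 5 6 7 8 8 9 10 11
  1 2 3 4 5 6 7 8 9 10 11 12

reading off 1-entries of Δ²R: w = (11, 7, 2, 5, 10, 4, 6, 3, 1, 12, 8, 9).

D(w) has 33 cells with 8 SE-corners; essential set:

[(1, 10, 0), (2, 6, 0), (5, 4, 1), (5, 6, 2), (5, 9, 3), (7, 3, 1), (8, 1, 0), (10, 9, 7)]


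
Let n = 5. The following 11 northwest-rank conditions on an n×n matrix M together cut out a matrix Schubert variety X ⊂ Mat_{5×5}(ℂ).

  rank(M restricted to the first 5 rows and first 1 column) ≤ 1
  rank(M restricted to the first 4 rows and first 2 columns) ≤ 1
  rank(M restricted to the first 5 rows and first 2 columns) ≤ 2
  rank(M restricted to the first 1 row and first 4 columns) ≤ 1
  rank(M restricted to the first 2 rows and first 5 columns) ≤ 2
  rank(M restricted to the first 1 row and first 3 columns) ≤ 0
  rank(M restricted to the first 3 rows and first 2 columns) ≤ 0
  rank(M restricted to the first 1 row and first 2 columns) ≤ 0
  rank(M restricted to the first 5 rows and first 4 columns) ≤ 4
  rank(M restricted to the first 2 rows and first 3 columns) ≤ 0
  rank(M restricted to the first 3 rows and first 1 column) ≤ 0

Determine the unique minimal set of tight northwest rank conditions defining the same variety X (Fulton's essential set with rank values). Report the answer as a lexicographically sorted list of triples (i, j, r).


The tightest implied rank at each (i,j), from the 11 conditions:

  row 1: 0 | 0 | 0 | 1 | 1
  row 2: 0 | 0 | 0 | 1 | 2
  row 3: 0 | 0 | 1 | 2 | 3
  row 4: 1 | 1 | 2 | 3 | 4
  row 5: 1 | 2 | 3 | 4 | 5

giving w = (4, 5, 3, 1, 2) via Δ²R.

2 SE-corners of the 8-cell Rothe diagram give Ess(w):

[(2, 3, 0), (3, 2, 0)]


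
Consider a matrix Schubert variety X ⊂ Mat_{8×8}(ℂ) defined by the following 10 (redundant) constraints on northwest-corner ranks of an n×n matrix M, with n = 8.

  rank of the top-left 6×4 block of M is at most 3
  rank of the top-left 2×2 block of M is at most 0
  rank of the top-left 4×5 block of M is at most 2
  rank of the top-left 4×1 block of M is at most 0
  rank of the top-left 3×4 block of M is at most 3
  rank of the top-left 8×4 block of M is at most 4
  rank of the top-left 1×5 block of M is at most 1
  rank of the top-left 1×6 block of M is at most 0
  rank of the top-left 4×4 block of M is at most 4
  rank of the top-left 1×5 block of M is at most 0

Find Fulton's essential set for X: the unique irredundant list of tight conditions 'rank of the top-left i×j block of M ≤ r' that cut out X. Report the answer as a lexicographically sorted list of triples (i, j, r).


Rank table r_w(8×8) implied by the 10 constraints:

  row 1: 0 0 0 0 0 0 1 1
  row 2: 0 0 1 1 1 1 2 2
  row 3: 0 1 2 2 2 2 3 3
  row 4: 0 1 2 2 2 3 4 4
  row 5: 1 2 3 3 3 4 5 5
  row 6: 1 2 3 3 4 5 6 6
  row 7: 1 2 3 4 5 6 7 7
  row 8: 1 2 3 4 5 6 7 8

the unique w with this rank table is (7, 3, 2, 6, 1, 5, 4, 8).

|D(w)|=13, |Ess(w)|=5:

[(1, 6, 0), (2, 2, 0), (4, 1, 0), (4, 5, 2), (6, 4, 3)]


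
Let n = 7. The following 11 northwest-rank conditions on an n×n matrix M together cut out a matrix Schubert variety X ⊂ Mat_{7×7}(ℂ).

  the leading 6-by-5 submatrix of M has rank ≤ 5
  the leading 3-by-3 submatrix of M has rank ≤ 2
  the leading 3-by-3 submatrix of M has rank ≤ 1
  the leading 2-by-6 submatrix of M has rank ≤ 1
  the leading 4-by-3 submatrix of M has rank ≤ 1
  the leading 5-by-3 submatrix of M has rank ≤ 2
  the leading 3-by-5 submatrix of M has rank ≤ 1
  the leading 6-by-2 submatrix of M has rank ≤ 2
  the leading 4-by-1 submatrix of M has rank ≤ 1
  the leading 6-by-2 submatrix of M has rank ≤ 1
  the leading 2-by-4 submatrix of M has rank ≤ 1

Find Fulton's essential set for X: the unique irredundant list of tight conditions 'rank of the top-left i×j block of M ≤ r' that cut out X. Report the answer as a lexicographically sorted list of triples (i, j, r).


Computing R[i][j] = min implied NW-rank bound (n=7, 11 conditions):

  1, 1, 1, 1, 1, 1, 1
  1, 1, 1, 1, 1, 1, 2
  1, 1, 1, 1, 1, 2, 3
  1, 1, 1, 2, 2, 3, 4
  1, 1, 2, 3, 3, 4, 5
  1, 1, 2, 3, 4, 5, 6
  1, 2, 3, 4, 5, 6, 7

hence w(1..7) = (1, 7, 6, 4, 3, 5, 2).

Rothe diagram D(w) (13 cells), 4 SE-corners (essential conditions):

[(2, 6, 1), (3, 5, 1), (4, 3, 1), (6, 2, 1)]


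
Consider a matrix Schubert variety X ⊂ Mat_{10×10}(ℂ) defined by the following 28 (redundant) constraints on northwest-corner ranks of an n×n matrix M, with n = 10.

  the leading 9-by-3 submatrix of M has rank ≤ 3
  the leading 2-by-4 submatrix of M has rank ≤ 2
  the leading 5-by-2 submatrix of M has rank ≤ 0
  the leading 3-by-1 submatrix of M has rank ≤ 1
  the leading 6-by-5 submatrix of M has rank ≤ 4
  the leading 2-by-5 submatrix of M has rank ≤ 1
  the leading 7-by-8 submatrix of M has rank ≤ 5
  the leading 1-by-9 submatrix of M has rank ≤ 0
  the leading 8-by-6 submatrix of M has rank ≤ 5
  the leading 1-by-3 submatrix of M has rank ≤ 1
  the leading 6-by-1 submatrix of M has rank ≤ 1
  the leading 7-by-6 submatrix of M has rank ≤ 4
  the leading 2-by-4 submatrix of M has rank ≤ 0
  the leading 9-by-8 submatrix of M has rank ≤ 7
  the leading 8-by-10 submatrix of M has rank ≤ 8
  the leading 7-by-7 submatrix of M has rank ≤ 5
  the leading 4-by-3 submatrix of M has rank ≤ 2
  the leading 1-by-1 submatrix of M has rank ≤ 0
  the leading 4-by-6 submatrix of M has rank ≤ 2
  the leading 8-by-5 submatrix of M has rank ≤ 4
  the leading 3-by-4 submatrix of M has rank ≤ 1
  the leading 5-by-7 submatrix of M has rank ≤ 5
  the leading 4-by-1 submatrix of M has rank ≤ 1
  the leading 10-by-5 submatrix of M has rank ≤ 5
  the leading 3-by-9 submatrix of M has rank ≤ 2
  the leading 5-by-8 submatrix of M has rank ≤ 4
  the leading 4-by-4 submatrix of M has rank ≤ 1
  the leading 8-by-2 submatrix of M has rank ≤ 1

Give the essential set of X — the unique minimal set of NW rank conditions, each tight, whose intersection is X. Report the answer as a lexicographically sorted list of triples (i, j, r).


Rank table r_w(10×10) implied by the 28 constraints:

  0 | 0 | 0 | 0 | 0 | 0 | 0 | 0 | 0 | 1
  0 | 0 | 0 | 0 | 1 | 1 | 1 | 1 | 1 | 2
  0 | 0 | 1 | 1 | 2 | 2 | 2 | 2 | 2 | 3
  0 | 0 | 1 | 1 | 2 | 2 | 3 | 3 | 3 | 4
  0 | 0 | 1 | 2 | 3 | 3 | 4 | 4 | 4 | 5
  1 | 1 | 2 | 3 | 4 | 4 | 5 | 5 | 5 | 6
  1 | 1 | 2 | 3 | 4 | 4 | 5 | 5 | 6 | 7
  1 | 1 | 2 | 3 | 4 | 5 | 6 | 6 | 7 | 8
  1 | 2 | 3 | 4 | 5 | 6 | 7 | 7 | 8 | 9
  1 | 2 | 3 | 4 | 5 | 6 | 7 | 8 | 9 | 10

giving w = (10, 5, 3, 7, 4, 1, 9, 6, 2, 8) via Δ²R.

|D(w)|=25, |Ess(w)|=8:

[(1, 9, 0), (2, 4, 0), (4, 4, 1), (4, 6, 2), (5, 2, 0), (7, 6, 4), (7, 8, 5), (8, 2, 1)]
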